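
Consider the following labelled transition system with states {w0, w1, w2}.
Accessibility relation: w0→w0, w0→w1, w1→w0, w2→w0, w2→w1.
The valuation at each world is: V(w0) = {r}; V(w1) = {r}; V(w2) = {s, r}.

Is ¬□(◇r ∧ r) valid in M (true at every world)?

No

Let φ = ¬□(◇r ∧ r). Evaluate φ at each world:
  w0 (successors {w0, w1}): φ is false.
  w1 (successors {w0}): φ is false.
  w2 (successors {w0, w1}): φ is false.
Detail at w0 (counterexample):
  At w0: □(◇r ∧ r) is true, so ¬□(◇r ∧ r) is false.
    At w0: □(◇r ∧ r) requires ◇r ∧ r at every successor {w0, w1}.
      At w0: ◇r ∧ r is true.
      At w1: ◇r ∧ r is true.
    So □(◇r ∧ r) is true at w0.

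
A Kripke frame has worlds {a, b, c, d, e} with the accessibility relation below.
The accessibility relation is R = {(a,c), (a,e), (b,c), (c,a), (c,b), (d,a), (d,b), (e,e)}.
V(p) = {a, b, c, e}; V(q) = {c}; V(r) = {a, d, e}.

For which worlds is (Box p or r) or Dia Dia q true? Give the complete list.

Let φ = (Box p or r) or Dia Dia q. Evaluate φ at each world:
  a (successors {c, e}): φ is true.
  b (successors {c}): φ is true.
  c (successors {a, b}): φ is true.
  d (successors {a, b}): φ is true.
  e (successors {e}): φ is true.
For instance, at c:
  At c: Box p or r is true, Dia Dia q is true, so (Box p or r) or Dia Dia q is true.
    At c: Box p is true, r is false, so Box p or r is true.
      At c: Box p requires p at every successor {a, b}.
        At a: p is true.
        At b: p is true.
      So Box p is true at c.
    At c: Dia Dia q requires Dia q at some successor in {a, b}.
      Dia q holds at a, so Dia Dia q is true at c.
Satisfying worlds: {a, b, c, d, e}

a, b, c, d, e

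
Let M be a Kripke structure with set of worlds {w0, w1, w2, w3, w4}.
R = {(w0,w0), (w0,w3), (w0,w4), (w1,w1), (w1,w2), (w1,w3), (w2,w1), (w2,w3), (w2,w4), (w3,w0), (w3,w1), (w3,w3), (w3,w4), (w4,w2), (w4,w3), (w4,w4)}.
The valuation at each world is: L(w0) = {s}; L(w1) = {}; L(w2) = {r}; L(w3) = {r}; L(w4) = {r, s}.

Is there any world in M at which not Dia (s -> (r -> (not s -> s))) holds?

Recall that Dia ψ holds at a world iff ψ holds at some accessible world.
Let φ = not Dia (s -> (r -> (not s -> s))). Evaluate φ at each world:
  w0 (successors {w0, w3, w4}): φ is false.
  w1 (successors {w1, w2, w3}): φ is false.
  w2 (successors {w1, w3, w4}): φ is false.
  w3 (successors {w0, w1, w3, w4}): φ is false.
  w4 (successors {w2, w3, w4}): φ is false.
For instance, at w2:
  At w2: Dia (s -> (r -> (not s -> s))) is true, so not Dia (s -> (r -> (not s -> s))) is false.
    At w2: Dia (s -> (r -> (not s -> s))) requires s -> (r -> (not s -> s)) at some successor in {w1, w3, w4}.
      s -> (r -> (not s -> s)) holds at w1, so Dia (s -> (r -> (not s -> s))) is true at w2.

No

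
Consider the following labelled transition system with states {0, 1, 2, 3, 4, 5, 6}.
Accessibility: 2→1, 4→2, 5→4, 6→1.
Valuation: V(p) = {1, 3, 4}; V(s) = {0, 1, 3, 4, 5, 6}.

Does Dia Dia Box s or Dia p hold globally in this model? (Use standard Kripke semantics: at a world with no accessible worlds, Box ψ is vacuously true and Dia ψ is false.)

No

Recall that Box ψ holds at a world iff ψ holds at every accessible world, and Dia ψ holds iff ψ holds at some accessible world.
Let φ = Dia Dia Box s or Dia p. Evaluate φ at each world:
  0 (successors ∅): φ is false.
  1 (successors ∅): φ is false.
  2 (successors {1}): φ is true.
  3 (successors ∅): φ is false.
  4 (successors {2}): φ is true.
  5 (successors {4}): φ is true.
  6 (successors {1}): φ is true.
Detail at 0 (counterexample):
  At 0: Dia Dia Box s is false, Dia p is false, so Dia Dia Box s or Dia p is false.
    At 0: no accessible worlds, so Dia Dia Box s is false.
    At 0: no accessible worlds, so Dia p is false.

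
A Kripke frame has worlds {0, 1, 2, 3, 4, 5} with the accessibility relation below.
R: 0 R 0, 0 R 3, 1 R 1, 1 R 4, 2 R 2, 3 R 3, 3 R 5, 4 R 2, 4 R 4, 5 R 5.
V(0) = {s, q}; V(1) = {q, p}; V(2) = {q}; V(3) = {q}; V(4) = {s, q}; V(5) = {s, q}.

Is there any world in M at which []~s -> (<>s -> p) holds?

Let φ = []~s -> (<>s -> p). Evaluate φ at each world:
  0 (successors {0, 3}): φ is true.
  1 (successors {1, 4}): φ is true.
  2 (successors {2}): φ is true.
  3 (successors {3, 5}): φ is true.
  4 (successors {2, 4}): φ is true.
  5 (successors {5}): φ is true.
Detail at 0 (witness):
  At 0: []~s is false, <>s -> p is false, so []~s -> (<>s -> p) is true.
    At 0: []~s requires ~s at every successor {0, 3}.
      ~s fails at 0, so []~s is false at 0.
    At 0: <>s is true, p is false, so <>s -> p is false.
      At 0: <>s requires s at some successor in {0, 3}.
        s holds at 0, so <>s is true at 0.

Yes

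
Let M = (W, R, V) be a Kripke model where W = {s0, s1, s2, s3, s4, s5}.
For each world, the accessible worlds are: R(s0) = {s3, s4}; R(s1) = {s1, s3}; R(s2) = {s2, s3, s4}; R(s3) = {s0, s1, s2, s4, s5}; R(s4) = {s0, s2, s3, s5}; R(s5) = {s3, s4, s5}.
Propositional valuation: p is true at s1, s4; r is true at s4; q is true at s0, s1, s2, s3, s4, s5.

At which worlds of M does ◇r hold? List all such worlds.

Recall that ◇ψ holds at a world iff ψ holds at some accessible world.
Let φ = ◇r. Evaluate φ at each world:
  s0 (successors {s3, s4}): φ is true.
  s1 (successors {s1, s3}): φ is false.
  s2 (successors {s2, s3, s4}): φ is true.
  s3 (successors {s0, s1, s2, s4, s5}): φ is true.
  s4 (successors {s0, s2, s3, s5}): φ is false.
  s5 (successors {s3, s4, s5}): φ is true.
For instance, at s3:
  At s3: ◇r requires r at some successor in {s0, s1, s2, s4, s5}.
    r holds at s4, so ◇r is true at s3.
Satisfying worlds: {s0, s2, s3, s5}

s0, s2, s3, s5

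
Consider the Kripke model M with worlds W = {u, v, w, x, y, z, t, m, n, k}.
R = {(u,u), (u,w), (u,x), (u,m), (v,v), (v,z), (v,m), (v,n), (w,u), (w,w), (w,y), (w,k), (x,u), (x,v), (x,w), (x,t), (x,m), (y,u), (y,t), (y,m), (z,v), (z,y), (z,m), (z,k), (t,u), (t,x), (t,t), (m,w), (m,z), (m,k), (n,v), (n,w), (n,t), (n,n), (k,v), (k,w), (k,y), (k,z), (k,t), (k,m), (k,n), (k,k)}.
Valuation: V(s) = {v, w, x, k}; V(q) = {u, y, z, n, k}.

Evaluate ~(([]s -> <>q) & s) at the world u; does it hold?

Recall that []ψ holds at a world iff ψ holds at every accessible world, and <>ψ holds iff ψ holds at some accessible world.
At u: ([]s -> <>q) & s is false, so ~(([]s -> <>q) & s) is true.
  At u: []s -> <>q is true, s is false, so ([]s -> <>q) & s is false.
    At u: []s is false, <>q is true, so []s -> <>q is true.
      At u: []s requires s at every successor {u, w, x, m}.
        s fails at u, so []s is false at u.
      At u: <>q requires q at some successor in {u, w, x, m}.
        q holds at u, so <>q is true at u.

Yes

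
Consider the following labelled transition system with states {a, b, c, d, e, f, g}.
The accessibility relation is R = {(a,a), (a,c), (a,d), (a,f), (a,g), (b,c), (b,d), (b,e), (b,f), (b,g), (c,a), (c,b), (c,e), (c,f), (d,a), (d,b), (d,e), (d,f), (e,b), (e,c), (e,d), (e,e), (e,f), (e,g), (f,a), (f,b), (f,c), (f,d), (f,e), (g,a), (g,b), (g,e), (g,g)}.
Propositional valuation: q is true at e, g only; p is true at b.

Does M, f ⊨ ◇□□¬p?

At f: ◇□□¬p requires □□¬p at some successor in {a, b, c, d, e}.
  At a: □□¬p is false.
  At b: □□¬p is false.
  At c: □□¬p is false.
  At d: □□¬p is false.
  At e: □□¬p is false.
So ◇□□¬p is false at f.

No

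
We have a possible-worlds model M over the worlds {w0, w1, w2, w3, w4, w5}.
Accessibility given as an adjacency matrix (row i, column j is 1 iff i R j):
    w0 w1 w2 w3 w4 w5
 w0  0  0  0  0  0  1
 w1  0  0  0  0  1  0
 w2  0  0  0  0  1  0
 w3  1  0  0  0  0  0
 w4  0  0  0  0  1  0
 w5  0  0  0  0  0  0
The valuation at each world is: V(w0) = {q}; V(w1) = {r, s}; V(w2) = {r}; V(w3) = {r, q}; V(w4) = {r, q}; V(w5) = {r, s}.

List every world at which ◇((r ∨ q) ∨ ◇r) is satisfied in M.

w0, w1, w2, w3, w4

Recall that ◇ψ holds at a world iff ψ holds at some accessible world.
Let φ = ◇((r ∨ q) ∨ ◇r). Evaluate φ at each world:
  w0 (successors {w5}): φ is true.
  w1 (successors {w4}): φ is true.
  w2 (successors {w4}): φ is true.
  w3 (successors {w0}): φ is true.
  w4 (successors {w4}): φ is true.
  w5 (successors ∅): φ is false.
For instance, at w4:
  At w4: ◇((r ∨ q) ∨ ◇r) requires (r ∨ q) ∨ ◇r at some successor in {w4}.
    (r ∨ q) ∨ ◇r holds at w4, so ◇((r ∨ q) ∨ ◇r) is true at w4.
      At w4: r ∨ q is true, ◇r is true, so (r ∨ q) ∨ ◇r is true.
Satisfying worlds: {w0, w1, w2, w3, w4}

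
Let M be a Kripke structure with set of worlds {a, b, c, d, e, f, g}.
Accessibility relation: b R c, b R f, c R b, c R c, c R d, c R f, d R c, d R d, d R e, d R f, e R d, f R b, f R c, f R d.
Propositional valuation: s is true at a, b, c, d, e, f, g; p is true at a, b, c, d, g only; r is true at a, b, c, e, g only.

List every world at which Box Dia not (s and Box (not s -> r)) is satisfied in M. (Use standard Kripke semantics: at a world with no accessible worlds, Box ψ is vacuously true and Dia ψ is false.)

Let φ = Box Dia not (s and Box (not s -> r)). Evaluate φ at each world:
  a (successors ∅): φ is true.
  b (successors {c, f}): φ is false.
  c (successors {b, c, d, f}): φ is false.
  d (successors {c, d, e, f}): φ is false.
  e (successors {d}): φ is false.
  f (successors {b, c, d}): φ is false.
  g (successors ∅): φ is true.
For instance, at e:
  At e: Box Dia not (s and Box (not s -> r)) requires Dia not (s and Box (not s -> r)) at every successor {d}.
    Dia not (s and Box (not s -> r)) fails at d, so Box Dia not (s and Box (not s -> r)) is false at e.
      At d: Dia not (s and Box (not s -> r)) requires not (s and Box (not s -> r)) at some successor in {c, d, e, f}.
        At c: not (s and Box (not s -> r)) is false.
        At d: not (s and Box (not s -> r)) is false.
        At e: not (s and Box (not s -> r)) is false.
        At f: not (s and Box (not s -> r)) is false.
      So Dia not (s and Box (not s -> r)) is false at d.
Satisfying worlds: {a, g}

a, g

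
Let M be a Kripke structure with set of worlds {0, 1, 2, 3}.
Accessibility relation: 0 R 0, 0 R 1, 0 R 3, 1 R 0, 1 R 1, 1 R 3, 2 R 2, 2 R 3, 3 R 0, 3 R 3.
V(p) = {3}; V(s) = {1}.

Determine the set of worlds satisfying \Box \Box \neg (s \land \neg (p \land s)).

Let φ = \Box \Box \neg (s \land \neg (p \land s)). Evaluate φ at each world:
  0 (successors {0, 1, 3}): φ is false.
  1 (successors {0, 1, 3}): φ is false.
  2 (successors {2, 3}): φ is true.
  3 (successors {0, 3}): φ is false.
For instance, at 3:
  At 3: \Box \Box \neg (s \land \neg (p \land s)) requires \Box \neg (s \land \neg (p \land s)) at every successor {0, 3}.
    \Box \neg (s \land \neg (p \land s)) fails at 0, so \Box \Box \neg (s \land \neg (p \land s)) is false at 3.
      At 0: \Box \neg (s \land \neg (p \land s)) requires \neg (s \land \neg (p \land s)) at every successor {0, 1, 3}.
        \neg (s \land \neg (p \land s)) fails at 1, so \Box \neg (s \land \neg (p \land s)) is false at 0.
Satisfying worlds: {2}

2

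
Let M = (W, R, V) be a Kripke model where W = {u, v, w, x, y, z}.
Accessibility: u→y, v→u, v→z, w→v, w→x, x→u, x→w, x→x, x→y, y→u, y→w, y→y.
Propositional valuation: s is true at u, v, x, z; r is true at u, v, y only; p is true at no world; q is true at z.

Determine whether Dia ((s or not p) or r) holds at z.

No

At z: no accessible worlds, so Dia ((s or not p) or r) is false.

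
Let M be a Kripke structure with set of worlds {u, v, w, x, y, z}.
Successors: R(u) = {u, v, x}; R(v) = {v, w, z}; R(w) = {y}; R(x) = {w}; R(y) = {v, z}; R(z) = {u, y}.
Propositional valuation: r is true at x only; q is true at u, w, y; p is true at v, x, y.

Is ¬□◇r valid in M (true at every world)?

Let φ = ¬□◇r. Evaluate φ at each world:
  u (successors {u, v, x}): φ is true.
  v (successors {v, w, z}): φ is true.
  w (successors {y}): φ is true.
  x (successors {w}): φ is true.
  y (successors {v, z}): φ is true.
  z (successors {u, y}): φ is true.
For instance, at y:
  At y: □◇r is false, so ¬□◇r is true.
    At y: □◇r requires ◇r at every successor {v, z}.
      ◇r fails at v, so □◇r is false at y.

Yes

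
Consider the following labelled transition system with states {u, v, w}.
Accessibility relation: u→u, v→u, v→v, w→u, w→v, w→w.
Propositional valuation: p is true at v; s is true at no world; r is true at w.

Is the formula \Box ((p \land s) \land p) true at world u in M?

At u: \Box ((p \land s) \land p) requires (p \land s) \land p at every successor {u}.
  (p \land s) \land p fails at u, so \Box ((p \land s) \land p) is false at u.

No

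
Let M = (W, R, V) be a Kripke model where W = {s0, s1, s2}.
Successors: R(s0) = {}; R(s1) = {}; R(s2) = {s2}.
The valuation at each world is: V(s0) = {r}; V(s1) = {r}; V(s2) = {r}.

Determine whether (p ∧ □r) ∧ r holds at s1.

At s1: p ∧ □r is false, r is true, so (p ∧ □r) ∧ r is false.
  At s1: p is false, □r is true, so p ∧ □r is false.
    At s1: no accessible worlds, so □r holds vacuously.

No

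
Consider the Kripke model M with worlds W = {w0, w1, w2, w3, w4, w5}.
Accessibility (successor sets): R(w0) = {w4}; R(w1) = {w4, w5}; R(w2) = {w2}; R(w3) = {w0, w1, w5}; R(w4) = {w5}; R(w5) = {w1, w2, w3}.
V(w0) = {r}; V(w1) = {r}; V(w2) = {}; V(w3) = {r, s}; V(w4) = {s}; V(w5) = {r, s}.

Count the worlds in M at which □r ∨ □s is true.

4

Let φ = □r ∨ □s. Evaluate φ at each world:
  w0 (successors {w4}): φ is true.
  w1 (successors {w4, w5}): φ is true.
  w2 (successors {w2}): φ is false.
  w3 (successors {w0, w1, w5}): φ is true.
  w4 (successors {w5}): φ is true.
  w5 (successors {w1, w2, w3}): φ is false.
For instance, at w2:
  At w2: □r is false, □s is false, so □r ∨ □s is false.
    At w2: □r requires r at every successor {w2}.
      r fails at w2, so □r is false at w2.
    At w2: □s requires s at every successor {w2}.
      s fails at w2, so □s is false at w2.
Satisfying worlds: {w0, w1, w3, w4}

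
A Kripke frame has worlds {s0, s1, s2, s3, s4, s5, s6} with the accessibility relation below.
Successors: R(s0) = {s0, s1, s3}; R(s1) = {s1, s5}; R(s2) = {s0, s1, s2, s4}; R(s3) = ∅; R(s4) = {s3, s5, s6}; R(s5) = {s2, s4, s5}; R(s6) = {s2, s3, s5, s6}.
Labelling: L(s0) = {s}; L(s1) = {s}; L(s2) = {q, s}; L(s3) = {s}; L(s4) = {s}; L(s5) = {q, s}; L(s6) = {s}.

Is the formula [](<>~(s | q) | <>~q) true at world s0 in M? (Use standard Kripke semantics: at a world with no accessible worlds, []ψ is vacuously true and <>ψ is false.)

At s0: [](<>~(s | q) | <>~q) requires <>~(s | q) | <>~q at every successor {s0, s1, s3}.
  <>~(s | q) | <>~q fails at s3, so [](<>~(s | q) | <>~q) is false at s0.
    At s3: <>~(s | q) is false, <>~q is false, so <>~(s | q) | <>~q is false.
      At s3: no accessible worlds, so <>~(s | q) is false.
      At s3: no accessible worlds, so <>~q is false.

No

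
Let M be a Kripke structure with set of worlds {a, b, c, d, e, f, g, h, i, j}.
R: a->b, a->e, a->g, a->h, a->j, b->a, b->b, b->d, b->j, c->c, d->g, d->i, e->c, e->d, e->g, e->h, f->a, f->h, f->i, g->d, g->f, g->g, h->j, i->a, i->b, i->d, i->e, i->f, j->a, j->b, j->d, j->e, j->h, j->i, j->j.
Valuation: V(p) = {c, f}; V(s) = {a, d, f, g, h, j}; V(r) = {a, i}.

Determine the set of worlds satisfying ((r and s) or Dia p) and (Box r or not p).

a, e, g, i

Let φ = ((r and s) or Dia p) and (Box r or not p). Evaluate φ at each world:
  a (successors {b, e, g, h, j}): φ is true.
  b (successors {a, b, d, j}): φ is false.
  c (successors {c}): φ is false.
  d (successors {g, i}): φ is false.
  e (successors {c, d, g, h}): φ is true.
  f (successors {a, h, i}): φ is false.
  g (successors {d, f, g}): φ is true.
  h (successors {j}): φ is false.
  i (successors {a, b, d, e, f}): φ is true.
  j (successors {a, b, d, e, h, i, j}): φ is false.
For instance, at d:
  At d: (r and s) or Dia p is false, Box r or not p is true, so ((r and s) or Dia p) and (Box r or not p) is false.
    At d: r and s is false, Dia p is false, so (r and s) or Dia p is false.
      At d: Dia p requires p at some successor in {g, i}.
        At g: p is false.
        At i: p is false.
      So Dia p is false at d.
    At d: Box r is false, not p is true, so Box r or not p is true.
      At d: Box r requires r at every successor {g, i}.
        r fails at g, so Box r is false at d.
Satisfying worlds: {a, e, g, i}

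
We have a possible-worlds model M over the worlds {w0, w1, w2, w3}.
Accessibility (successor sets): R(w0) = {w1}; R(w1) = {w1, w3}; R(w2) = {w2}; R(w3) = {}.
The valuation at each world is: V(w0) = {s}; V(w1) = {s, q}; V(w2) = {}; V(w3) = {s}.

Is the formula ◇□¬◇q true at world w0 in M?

No

At w0: ◇□¬◇q requires □¬◇q at some successor in {w1}.
  At w1: □¬◇q is false.
So ◇□¬◇q is false at w0.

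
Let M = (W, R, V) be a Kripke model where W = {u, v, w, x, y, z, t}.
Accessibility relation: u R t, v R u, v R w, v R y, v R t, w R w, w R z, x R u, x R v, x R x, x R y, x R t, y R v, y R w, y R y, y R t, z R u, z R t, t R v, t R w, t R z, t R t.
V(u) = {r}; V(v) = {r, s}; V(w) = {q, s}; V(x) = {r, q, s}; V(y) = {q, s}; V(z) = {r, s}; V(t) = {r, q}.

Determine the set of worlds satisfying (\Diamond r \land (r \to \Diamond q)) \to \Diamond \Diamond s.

Let φ = (\Diamond r \land (r \to \Diamond q)) \to \Diamond \Diamond s. Evaluate φ at each world:
  u (successors {t}): φ is true.
  v (successors {u, w, y, t}): φ is true.
  w (successors {w, z}): φ is true.
  x (successors {u, v, x, y, t}): φ is true.
  y (successors {v, w, y, t}): φ is true.
  z (successors {u, t}): φ is true.
  t (successors {v, w, z, t}): φ is true.
For instance, at x:
  At x: \Diamond r \land (r \to \Diamond q) is true, \Diamond \Diamond s is true, so (\Diamond r \land (r \to \Diamond q)) \to \Diamond \Diamond s is true.
    At x: \Diamond r is true, r \to \Diamond q is true, so \Diamond r \land (r \to \Diamond q) is true.
      At x: \Diamond r requires r at some successor in {u, v, x, y, t}.
        r holds at u, so \Diamond r is true at x.
      At x: r is true, \Diamond q is true, so r \to \Diamond q is true.
    At x: \Diamond \Diamond s requires \Diamond s at some successor in {u, v, x, y, t}.
      \Diamond s holds at v, so \Diamond \Diamond s is true at x.
Satisfying worlds: {u, v, w, x, y, z, t}

u, v, w, x, y, z, t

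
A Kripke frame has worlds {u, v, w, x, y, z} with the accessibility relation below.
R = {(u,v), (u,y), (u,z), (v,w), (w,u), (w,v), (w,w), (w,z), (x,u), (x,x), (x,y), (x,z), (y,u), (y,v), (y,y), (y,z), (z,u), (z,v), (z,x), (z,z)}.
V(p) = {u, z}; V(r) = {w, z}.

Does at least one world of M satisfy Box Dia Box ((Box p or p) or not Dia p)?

No

Let φ = Box Dia Box ((Box p or p) or not Dia p). Evaluate φ at each world:
  u (successors {v, y, z}): φ is false.
  v (successors {w}): φ is false.
  w (successors {u, v, w, z}): φ is false.
  x (successors {u, x, y, z}): φ is false.
  y (successors {u, v, y, z}): φ is false.
  z (successors {u, v, x, z}): φ is false.
For instance, at y:
  At y: Box Dia Box ((Box p or p) or not Dia p) requires Dia Box ((Box p or p) or not Dia p) at every successor {u, v, y, z}.
    Dia Box ((Box p or p) or not Dia p) fails at u, so Box Dia Box ((Box p or p) or not Dia p) is false at y.
      At u: Dia Box ((Box p or p) or not Dia p) requires Box ((Box p or p) or not Dia p) at some successor in {v, y, z}.
        At v: Box ((Box p or p) or not Dia p) is false.
        At y: Box ((Box p or p) or not Dia p) is false.
        At z: Box ((Box p or p) or not Dia p) is false.
      So Dia Box ((Box p or p) or not Dia p) is false at u.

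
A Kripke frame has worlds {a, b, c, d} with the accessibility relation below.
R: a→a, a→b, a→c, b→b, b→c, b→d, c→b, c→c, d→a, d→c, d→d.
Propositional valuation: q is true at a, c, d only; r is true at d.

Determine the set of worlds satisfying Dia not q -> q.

a, c, d

Let φ = Dia not q -> q. Evaluate φ at each world:
  a (successors {a, b, c}): φ is true.
  b (successors {b, c, d}): φ is false.
  c (successors {b, c}): φ is true.
  d (successors {a, c, d}): φ is true.
For instance, at d:
  At d: Dia not q is false, q is true, so Dia not q -> q is true.
    At d: Dia not q requires not q at some successor in {a, c, d}.
      At a: not q is false.
      At c: not q is false.
      At d: not q is false.
    So Dia not q is false at d.
Satisfying worlds: {a, c, d}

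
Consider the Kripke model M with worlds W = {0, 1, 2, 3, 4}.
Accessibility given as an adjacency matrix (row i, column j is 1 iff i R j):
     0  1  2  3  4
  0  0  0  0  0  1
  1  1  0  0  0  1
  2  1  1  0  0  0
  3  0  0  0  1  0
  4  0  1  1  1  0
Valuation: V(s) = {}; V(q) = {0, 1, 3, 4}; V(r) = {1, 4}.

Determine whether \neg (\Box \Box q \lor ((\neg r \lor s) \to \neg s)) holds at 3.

No

At 3: \Box \Box q \lor ((\neg r \lor s) \to \neg s) is true, so \neg (\Box \Box q \lor ((\neg r \lor s) \to \neg s)) is false.
  At 3: \Box \Box q is true, (\neg r \lor s) \to \neg s is true, so \Box \Box q \lor ((\neg r \lor s) \to \neg s) is true.
    At 3: \Box \Box q requires \Box q at every successor {3}.
      At 3: \Box q is true.
    So \Box \Box q is true at 3.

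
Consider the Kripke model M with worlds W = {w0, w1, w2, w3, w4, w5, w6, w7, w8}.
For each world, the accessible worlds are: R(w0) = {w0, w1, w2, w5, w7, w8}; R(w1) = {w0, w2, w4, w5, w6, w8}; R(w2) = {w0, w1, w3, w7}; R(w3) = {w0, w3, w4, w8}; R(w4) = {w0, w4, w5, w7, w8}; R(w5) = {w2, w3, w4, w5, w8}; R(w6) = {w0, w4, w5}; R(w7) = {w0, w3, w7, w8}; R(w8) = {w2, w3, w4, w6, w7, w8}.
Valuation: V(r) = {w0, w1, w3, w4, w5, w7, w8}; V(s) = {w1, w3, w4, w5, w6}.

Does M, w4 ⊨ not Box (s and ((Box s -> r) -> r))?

At w4: Box (s and ((Box s -> r) -> r)) is false, so not Box (s and ((Box s -> r) -> r)) is true.
  At w4: Box (s and ((Box s -> r) -> r)) requires s and ((Box s -> r) -> r) at every successor {w0, w4, w5, w7, w8}.
    s and ((Box s -> r) -> r) fails at w0, so Box (s and ((Box s -> r) -> r)) is false at w4.
      At w0: s is false, (Box s -> r) -> r is true, so s and ((Box s -> r) -> r) is false.

Yes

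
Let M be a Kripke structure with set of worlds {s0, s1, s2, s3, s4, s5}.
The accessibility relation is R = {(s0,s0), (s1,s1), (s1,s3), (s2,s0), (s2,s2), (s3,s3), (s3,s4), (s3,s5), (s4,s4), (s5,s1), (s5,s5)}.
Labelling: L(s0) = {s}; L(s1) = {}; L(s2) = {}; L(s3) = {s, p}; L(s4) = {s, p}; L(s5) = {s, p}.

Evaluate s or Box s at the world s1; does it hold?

At s1: s is false, Box s is false, so s or Box s is false.
  At s1: Box s requires s at every successor {s1, s3}.
    s fails at s1, so Box s is false at s1.

No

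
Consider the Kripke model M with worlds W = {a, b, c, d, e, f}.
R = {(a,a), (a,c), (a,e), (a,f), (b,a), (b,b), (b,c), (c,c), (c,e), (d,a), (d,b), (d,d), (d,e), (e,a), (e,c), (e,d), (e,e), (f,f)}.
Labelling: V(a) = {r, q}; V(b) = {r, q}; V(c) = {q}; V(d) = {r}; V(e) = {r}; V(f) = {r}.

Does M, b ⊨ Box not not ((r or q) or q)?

At b: Box not not ((r or q) or q) requires not not ((r or q) or q) at every successor {a, b, c}.
  At a: not not ((r or q) or q) is true.
  At b: not not ((r or q) or q) is true.
  At c: not not ((r or q) or q) is true.
So Box not not ((r or q) or q) is true at b.

Yes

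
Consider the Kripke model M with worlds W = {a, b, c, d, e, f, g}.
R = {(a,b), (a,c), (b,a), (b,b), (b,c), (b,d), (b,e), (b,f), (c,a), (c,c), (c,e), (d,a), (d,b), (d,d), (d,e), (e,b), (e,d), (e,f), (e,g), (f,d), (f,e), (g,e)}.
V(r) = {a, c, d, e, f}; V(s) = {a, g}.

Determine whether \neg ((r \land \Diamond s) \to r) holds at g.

No

Recall that \Diamond ψ holds at a world iff ψ holds at some accessible world.
At g: (r \land \Diamond s) \to r is true, so \neg ((r \land \Diamond s) \to r) is false.
  At g: r \land \Diamond s is false, r is false, so (r \land \Diamond s) \to r is true.
    At g: r is false, \Diamond s is false, so r \land \Diamond s is false.
      At g: \Diamond s requires s at some successor in {e}.
        At e: s is false.
      So \Diamond s is false at g.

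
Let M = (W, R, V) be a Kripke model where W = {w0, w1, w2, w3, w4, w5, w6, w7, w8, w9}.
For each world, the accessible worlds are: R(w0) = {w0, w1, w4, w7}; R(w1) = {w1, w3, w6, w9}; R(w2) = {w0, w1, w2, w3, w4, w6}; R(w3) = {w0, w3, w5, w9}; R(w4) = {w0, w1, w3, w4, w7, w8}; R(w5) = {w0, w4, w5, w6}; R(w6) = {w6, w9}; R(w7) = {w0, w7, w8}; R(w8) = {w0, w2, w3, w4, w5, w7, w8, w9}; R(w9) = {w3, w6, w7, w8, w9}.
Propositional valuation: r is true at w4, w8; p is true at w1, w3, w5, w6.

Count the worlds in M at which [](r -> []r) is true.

3

Recall that []ψ holds at a world iff ψ holds at every accessible world, and <>ψ holds iff ψ holds at some accessible world.
Let φ = [](r -> []r). Evaluate φ at each world:
  w0 (successors {w0, w1, w4, w7}): φ is false.
  w1 (successors {w1, w3, w6, w9}): φ is true.
  w2 (successors {w0, w1, w2, w3, w4, w6}): φ is false.
  w3 (successors {w0, w3, w5, w9}): φ is true.
  w4 (successors {w0, w1, w3, w4, w7, w8}): φ is false.
  w5 (successors {w0, w4, w5, w6}): φ is false.
  w6 (successors {w6, w9}): φ is true.
  w7 (successors {w0, w7, w8}): φ is false.
  w8 (successors {w0, w2, w3, w4, w5, w7, w8, w9}): φ is false.
  w9 (successors {w3, w6, w7, w8, w9}): φ is false.
For instance, at w3:
  At w3: [](r -> []r) requires r -> []r at every successor {w0, w3, w5, w9}.
    At w0: r -> []r is true.
    At w3: r -> []r is true.
    At w5: r -> []r is true.
    At w9: r -> []r is true.
  So [](r -> []r) is true at w3.
Satisfying worlds: {w1, w3, w6}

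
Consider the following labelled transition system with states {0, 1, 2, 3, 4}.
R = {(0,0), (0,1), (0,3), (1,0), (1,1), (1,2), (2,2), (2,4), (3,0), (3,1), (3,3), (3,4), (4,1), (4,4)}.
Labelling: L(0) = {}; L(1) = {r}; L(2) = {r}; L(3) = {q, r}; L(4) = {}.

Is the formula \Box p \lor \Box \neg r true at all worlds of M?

Let φ = \Box p \lor \Box \neg r. Evaluate φ at each world:
  0 (successors {0, 1, 3}): φ is false.
  1 (successors {0, 1, 2}): φ is false.
  2 (successors {2, 4}): φ is false.
  3 (successors {0, 1, 3, 4}): φ is false.
  4 (successors {1, 4}): φ is false.
Detail at 0 (counterexample):
  At 0: \Box p is false, \Box \neg r is false, so \Box p \lor \Box \neg r is false.
    At 0: \Box p requires p at every successor {0, 1, 3}.
      p fails at 0, so \Box p is false at 0.
    At 0: \Box \neg r requires \neg r at every successor {0, 1, 3}.
      \neg r fails at 1, so \Box \neg r is false at 0.

No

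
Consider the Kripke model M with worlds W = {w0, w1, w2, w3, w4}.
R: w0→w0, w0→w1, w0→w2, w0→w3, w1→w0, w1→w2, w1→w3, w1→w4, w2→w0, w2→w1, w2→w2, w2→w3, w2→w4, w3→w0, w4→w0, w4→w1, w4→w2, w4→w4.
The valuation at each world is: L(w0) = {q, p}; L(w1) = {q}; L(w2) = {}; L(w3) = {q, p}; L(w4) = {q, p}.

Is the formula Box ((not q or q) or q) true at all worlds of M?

Yes

Let φ = Box ((not q or q) or q). Evaluate φ at each world:
  w0 (successors {w0, w1, w2, w3}): φ is true.
  w1 (successors {w0, w2, w3, w4}): φ is true.
  w2 (successors {w0, w1, w2, w3, w4}): φ is true.
  w3 (successors {w0}): φ is true.
  w4 (successors {w0, w1, w2, w4}): φ is true.
For instance, at w4:
  At w4: Box ((not q or q) or q) requires (not q or q) or q at every successor {w0, w1, w2, w4}.
    At w0: (not q or q) or q is true.
    At w1: (not q or q) or q is true.
    At w2: (not q or q) or q is true.
    At w4: (not q or q) or q is true.
  So Box ((not q or q) or q) is true at w4.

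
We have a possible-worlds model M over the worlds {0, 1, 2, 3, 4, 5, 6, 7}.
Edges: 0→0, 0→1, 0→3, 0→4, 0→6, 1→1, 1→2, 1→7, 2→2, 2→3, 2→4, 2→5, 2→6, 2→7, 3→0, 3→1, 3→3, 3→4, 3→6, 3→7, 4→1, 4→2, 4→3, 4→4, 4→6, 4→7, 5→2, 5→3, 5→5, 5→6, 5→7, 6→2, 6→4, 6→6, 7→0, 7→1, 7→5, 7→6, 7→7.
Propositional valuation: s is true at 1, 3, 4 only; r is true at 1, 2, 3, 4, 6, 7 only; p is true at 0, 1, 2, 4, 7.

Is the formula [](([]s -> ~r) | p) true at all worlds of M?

Yes

Recall that []ψ holds at a world iff ψ holds at every accessible world, and <>ψ holds iff ψ holds at some accessible world.
Let φ = [](([]s -> ~r) | p). Evaluate φ at each world:
  0 (successors {0, 1, 3, 4, 6}): φ is true.
  1 (successors {1, 2, 7}): φ is true.
  2 (successors {2, 3, 4, 5, 6, 7}): φ is true.
  3 (successors {0, 1, 3, 4, 6, 7}): φ is true.
  4 (successors {1, 2, 3, 4, 6, 7}): φ is true.
  5 (successors {2, 3, 5, 6, 7}): φ is true.
  6 (successors {2, 4, 6}): φ is true.
  7 (successors {0, 1, 5, 6, 7}): φ is true.
For instance, at 6:
  At 6: [](([]s -> ~r) | p) requires ([]s -> ~r) | p at every successor {2, 4, 6}.
      At 2: []s -> ~r is true, p is true, so ([]s -> ~r) | p is true.
      At 4: []s -> ~r is true, p is true, so ([]s -> ~r) | p is true.
      At 6: []s -> ~r is true, p is false, so ([]s -> ~r) | p is true.
  So [](([]s -> ~r) | p) is true at 6.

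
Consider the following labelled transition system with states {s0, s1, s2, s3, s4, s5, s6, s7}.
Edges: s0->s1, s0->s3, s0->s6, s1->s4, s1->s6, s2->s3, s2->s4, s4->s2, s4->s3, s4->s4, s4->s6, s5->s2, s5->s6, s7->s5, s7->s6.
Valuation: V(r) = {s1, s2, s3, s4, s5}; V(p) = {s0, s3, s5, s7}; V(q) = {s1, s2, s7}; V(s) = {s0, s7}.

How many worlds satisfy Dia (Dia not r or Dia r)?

6

Let φ = Dia (Dia not r or Dia r). Evaluate φ at each world:
  s0 (successors {s1, s3, s6}): φ is true.
  s1 (successors {s4, s6}): φ is true.
  s2 (successors {s3, s4}): φ is true.
  s3 (successors ∅): φ is false.
  s4 (successors {s2, s3, s4, s6}): φ is true.
  s5 (successors {s2, s6}): φ is true.
  s6 (successors ∅): φ is false.
  s7 (successors {s5, s6}): φ is true.
For instance, at s1:
  At s1: Dia (Dia not r or Dia r) requires Dia not r or Dia r at some successor in {s4, s6}.
    Dia not r or Dia r holds at s4, so Dia (Dia not r or Dia r) is true at s1.
      At s4: Dia not r is true, Dia r is true, so Dia not r or Dia r is true.
Satisfying worlds: {s0, s1, s2, s4, s5, s7}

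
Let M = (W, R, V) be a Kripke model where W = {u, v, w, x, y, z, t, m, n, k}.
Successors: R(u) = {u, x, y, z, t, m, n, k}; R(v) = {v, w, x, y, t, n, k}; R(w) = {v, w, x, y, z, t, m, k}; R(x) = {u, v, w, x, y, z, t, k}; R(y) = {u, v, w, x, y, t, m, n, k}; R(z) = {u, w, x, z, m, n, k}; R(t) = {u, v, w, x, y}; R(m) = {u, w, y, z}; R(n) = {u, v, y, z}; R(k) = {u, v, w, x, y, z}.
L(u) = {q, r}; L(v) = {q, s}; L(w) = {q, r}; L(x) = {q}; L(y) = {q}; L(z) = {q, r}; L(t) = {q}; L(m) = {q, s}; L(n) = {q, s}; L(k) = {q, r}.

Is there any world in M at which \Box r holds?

Recall that \Box ψ holds at a world iff ψ holds at every accessible world, and \Diamond ψ holds iff ψ holds at some accessible world.
Let φ = \Box r. Evaluate φ at each world:
  u (successors {u, x, y, z, t, m, n, k}): φ is false.
  v (successors {v, w, x, y, t, n, k}): φ is false.
  w (successors {v, w, x, y, z, t, m, k}): φ is false.
  x (successors {u, v, w, x, y, z, t, k}): φ is false.
  y (successors {u, v, w, x, y, t, m, n, k}): φ is false.
  z (successors {u, w, x, z, m, n, k}): φ is false.
  t (successors {u, v, w, x, y}): φ is false.
  m (successors {u, w, y, z}): φ is false.
  n (successors {u, v, y, z}): φ is false.
  k (successors {u, v, w, x, y, z}): φ is false.
For instance, at w:
  At w: \Box r requires r at every successor {v, w, x, y, z, t, m, k}.
    r fails at v, so \Box r is false at w.

No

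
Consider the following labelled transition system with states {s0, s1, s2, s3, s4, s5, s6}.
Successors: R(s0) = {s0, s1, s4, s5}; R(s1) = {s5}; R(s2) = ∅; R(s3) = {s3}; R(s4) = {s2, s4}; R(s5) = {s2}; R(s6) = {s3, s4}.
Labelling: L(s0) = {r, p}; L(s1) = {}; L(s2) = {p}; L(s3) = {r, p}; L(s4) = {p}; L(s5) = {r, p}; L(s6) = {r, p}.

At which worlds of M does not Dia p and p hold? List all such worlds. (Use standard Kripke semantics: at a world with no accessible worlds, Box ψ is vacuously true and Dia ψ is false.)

Recall that Dia ψ holds at a world iff ψ holds at some accessible world.
Let φ = not Dia p and p. Evaluate φ at each world:
  s0 (successors {s0, s1, s4, s5}): φ is false.
  s1 (successors {s5}): φ is false.
  s2 (successors ∅): φ is true.
  s3 (successors {s3}): φ is false.
  s4 (successors {s2, s4}): φ is false.
  s5 (successors {s2}): φ is false.
  s6 (successors {s3, s4}): φ is false.
For instance, at s3:
  At s3: not Dia p is false, p is true, so not Dia p and p is false.
    At s3: Dia p is true, so not Dia p is false.
      At s3: Dia p requires p at some successor in {s3}.
        p holds at s3, so Dia p is true at s3.
Satisfying worlds: {s2}

s2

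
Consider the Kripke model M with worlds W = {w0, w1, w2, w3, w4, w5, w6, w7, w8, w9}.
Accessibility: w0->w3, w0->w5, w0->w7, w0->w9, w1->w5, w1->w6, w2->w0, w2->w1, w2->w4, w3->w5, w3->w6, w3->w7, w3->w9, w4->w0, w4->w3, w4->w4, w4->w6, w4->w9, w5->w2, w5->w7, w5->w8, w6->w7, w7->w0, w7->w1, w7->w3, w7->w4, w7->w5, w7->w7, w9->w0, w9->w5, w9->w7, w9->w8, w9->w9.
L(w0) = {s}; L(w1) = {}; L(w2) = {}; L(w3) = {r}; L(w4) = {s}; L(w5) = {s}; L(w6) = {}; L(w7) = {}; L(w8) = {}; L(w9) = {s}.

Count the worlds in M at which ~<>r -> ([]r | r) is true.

5

Let φ = ~<>r -> ([]r | r). Evaluate φ at each world:
  w0 (successors {w3, w5, w7, w9}): φ is true.
  w1 (successors {w5, w6}): φ is false.
  w2 (successors {w0, w1, w4}): φ is false.
  w3 (successors {w5, w6, w7, w9}): φ is true.
  w4 (successors {w0, w3, w4, w6, w9}): φ is true.
  w5 (successors {w2, w7, w8}): φ is false.
  w6 (successors {w7}): φ is false.
  w7 (successors {w0, w1, w3, w4, w5, w7}): φ is true.
  w8 (successors ∅): φ is true.
  w9 (successors {w0, w5, w7, w8, w9}): φ is false.
For instance, at w5:
  At w5: ~<>r is true, []r | r is false, so ~<>r -> ([]r | r) is false.
    At w5: <>r is false, so ~<>r is true.
      At w5: <>r requires r at some successor in {w2, w7, w8}.
        At w2: r is false.
        At w7: r is false.
        At w8: r is false.
      So <>r is false at w5.
    At w5: []r is false, r is false, so []r | r is false.
      At w5: []r requires r at every successor {w2, w7, w8}.
        r fails at w2, so []r is false at w5.
Satisfying worlds: {w0, w3, w4, w7, w8}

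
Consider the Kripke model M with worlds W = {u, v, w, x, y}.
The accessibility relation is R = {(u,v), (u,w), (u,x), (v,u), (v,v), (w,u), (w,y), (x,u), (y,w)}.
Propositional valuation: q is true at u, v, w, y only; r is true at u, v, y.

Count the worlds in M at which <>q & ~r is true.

2

Let φ = <>q & ~r. Evaluate φ at each world:
  u (successors {v, w, x}): φ is false.
  v (successors {u, v}): φ is false.
  w (successors {u, y}): φ is true.
  x (successors {u}): φ is true.
  y (successors {w}): φ is false.
For instance, at w:
  At w: <>q is true, ~r is true, so <>q & ~r is true.
    At w: <>q requires q at some successor in {u, y}.
      q holds at u, so <>q is true at w.
Satisfying worlds: {w, x}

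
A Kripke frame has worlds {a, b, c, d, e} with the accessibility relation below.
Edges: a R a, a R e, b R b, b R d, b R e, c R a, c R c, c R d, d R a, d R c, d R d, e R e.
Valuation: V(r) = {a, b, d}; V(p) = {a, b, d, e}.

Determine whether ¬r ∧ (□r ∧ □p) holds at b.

At b: ¬r is false, □r ∧ □p is false, so ¬r ∧ (□r ∧ □p) is false.
  At b: □r is false, □p is true, so □r ∧ □p is false.
    At b: □r requires r at every successor {b, d, e}.
      r fails at e, so □r is false at b.
    At b: □p requires p at every successor {b, d, e}.
      At b: p is true.
      At d: p is true.
      At e: p is true.
    So □p is true at b.

No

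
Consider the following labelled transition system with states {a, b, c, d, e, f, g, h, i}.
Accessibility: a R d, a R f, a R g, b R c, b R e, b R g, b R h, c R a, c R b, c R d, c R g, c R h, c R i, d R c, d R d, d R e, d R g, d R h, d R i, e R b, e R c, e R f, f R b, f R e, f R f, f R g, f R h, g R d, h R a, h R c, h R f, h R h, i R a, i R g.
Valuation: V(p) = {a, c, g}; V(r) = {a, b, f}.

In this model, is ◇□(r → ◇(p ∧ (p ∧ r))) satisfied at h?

At h: ◇□(r → ◇(p ∧ (p ∧ r))) requires □(r → ◇(p ∧ (p ∧ r))) at some successor in {a, c, f, h}.
  At a: □(r → ◇(p ∧ (p ∧ r))) is false.
  At c: □(r → ◇(p ∧ (p ∧ r))) is false.
  At f: □(r → ◇(p ∧ (p ∧ r))) is false.
  At h: □(r → ◇(p ∧ (p ∧ r))) is false.
So ◇□(r → ◇(p ∧ (p ∧ r))) is false at h.

No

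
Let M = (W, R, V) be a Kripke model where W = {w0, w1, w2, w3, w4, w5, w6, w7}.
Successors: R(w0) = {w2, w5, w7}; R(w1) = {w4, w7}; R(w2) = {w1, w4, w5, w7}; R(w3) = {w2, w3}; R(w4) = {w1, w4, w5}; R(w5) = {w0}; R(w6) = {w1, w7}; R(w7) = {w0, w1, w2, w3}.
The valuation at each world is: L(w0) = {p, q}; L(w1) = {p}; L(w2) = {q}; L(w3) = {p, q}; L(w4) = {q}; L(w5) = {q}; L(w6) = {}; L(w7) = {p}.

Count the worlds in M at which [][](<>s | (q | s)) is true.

Let φ = [][](<>s | (q | s)). Evaluate φ at each world:
  w0 (successors {w2, w5, w7}): φ is false.
  w1 (successors {w4, w7}): φ is false.
  w2 (successors {w1, w4, w5, w7}): φ is false.
  w3 (successors {w2, w3}): φ is false.
  w4 (successors {w1, w4, w5}): φ is false.
  w5 (successors {w0}): φ is false.
  w6 (successors {w1, w7}): φ is false.
  w7 (successors {w0, w1, w2, w3}): φ is false.
For instance, at w3:
  At w3: [][](<>s | (q | s)) requires [](<>s | (q | s)) at every successor {w2, w3}.
    [](<>s | (q | s)) fails at w2, so [][](<>s | (q | s)) is false at w3.
      At w2: [](<>s | (q | s)) requires <>s | (q | s) at every successor {w1, w4, w5, w7}.
        <>s | (q | s) fails at w1, so [](<>s | (q | s)) is false at w2.
Satisfying worlds: none.

0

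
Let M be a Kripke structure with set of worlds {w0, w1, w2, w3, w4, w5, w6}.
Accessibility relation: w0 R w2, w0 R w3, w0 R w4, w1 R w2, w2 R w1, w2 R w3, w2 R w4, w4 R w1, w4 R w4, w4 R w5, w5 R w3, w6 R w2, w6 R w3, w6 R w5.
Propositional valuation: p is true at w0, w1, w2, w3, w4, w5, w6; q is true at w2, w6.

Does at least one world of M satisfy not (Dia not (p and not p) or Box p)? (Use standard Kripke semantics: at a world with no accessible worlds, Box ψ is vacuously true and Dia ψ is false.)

Let φ = not (Dia not (p and not p) or Box p). Evaluate φ at each world:
  w0 (successors {w2, w3, w4}): φ is false.
  w1 (successors {w2}): φ is false.
  w2 (successors {w1, w3, w4}): φ is false.
  w3 (successors ∅): φ is false.
  w4 (successors {w1, w4, w5}): φ is false.
  w5 (successors {w3}): φ is false.
  w6 (successors {w2, w3, w5}): φ is false.
For instance, at w6:
  At w6: Dia not (p and not p) or Box p is true, so not (Dia not (p and not p) or Box p) is false.
    At w6: Dia not (p and not p) is true, Box p is true, so Dia not (p and not p) or Box p is true.
      At w6: Dia not (p and not p) requires not (p and not p) at some successor in {w2, w3, w5}.
        not (p and not p) holds at w2, so Dia not (p and not p) is true at w6.
      At w6: Box p requires p at every successor {w2, w3, w5}.
        At w2: p is true.
        At w3: p is true.
        At w5: p is true.
      So Box p is true at w6.

No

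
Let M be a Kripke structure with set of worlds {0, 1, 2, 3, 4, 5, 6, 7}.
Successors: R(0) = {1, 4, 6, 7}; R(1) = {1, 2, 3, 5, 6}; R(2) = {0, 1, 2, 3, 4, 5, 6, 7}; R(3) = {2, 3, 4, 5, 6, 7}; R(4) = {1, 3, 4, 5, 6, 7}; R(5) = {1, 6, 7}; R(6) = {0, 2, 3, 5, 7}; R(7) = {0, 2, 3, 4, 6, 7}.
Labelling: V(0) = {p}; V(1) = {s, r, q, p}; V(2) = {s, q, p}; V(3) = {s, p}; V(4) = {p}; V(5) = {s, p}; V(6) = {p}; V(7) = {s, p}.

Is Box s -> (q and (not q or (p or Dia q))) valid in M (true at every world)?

Yes

Let φ = Box s -> (q and (not q or (p or Dia q))). Evaluate φ at each world:
  0 (successors {1, 4, 6, 7}): φ is true.
  1 (successors {1, 2, 3, 5, 6}): φ is true.
  2 (successors {0, 1, 2, 3, 4, 5, 6, 7}): φ is true.
  3 (successors {2, 3, 4, 5, 6, 7}): φ is true.
  4 (successors {1, 3, 4, 5, 6, 7}): φ is true.
  5 (successors {1, 6, 7}): φ is true.
  6 (successors {0, 2, 3, 5, 7}): φ is true.
  7 (successors {0, 2, 3, 4, 6, 7}): φ is true.
For instance, at 2:
  At 2: Box s is false, q and (not q or (p or Dia q)) is true, so Box s -> (q and (not q or (p or Dia q))) is true.
    At 2: Box s requires s at every successor {0, 1, 2, 3, 4, 5, 6, 7}.
      s fails at 0, so Box s is false at 2.
    At 2: q is true, not q or (p or Dia q) is true, so q and (not q or (p or Dia q)) is true.
      At 2: not q is false, p or Dia q is true, so not q or (p or Dia q) is true.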